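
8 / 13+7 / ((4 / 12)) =21.62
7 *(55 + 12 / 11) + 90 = 482.64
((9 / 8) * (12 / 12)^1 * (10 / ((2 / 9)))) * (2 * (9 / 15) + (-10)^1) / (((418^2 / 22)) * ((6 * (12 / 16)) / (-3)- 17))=81 / 26714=0.00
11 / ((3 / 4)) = 44 / 3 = 14.67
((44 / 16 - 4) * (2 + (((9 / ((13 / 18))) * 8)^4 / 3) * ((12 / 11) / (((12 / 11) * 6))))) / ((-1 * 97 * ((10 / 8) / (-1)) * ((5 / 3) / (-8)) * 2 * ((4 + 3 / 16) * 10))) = 15045924990144 / 4640448475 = 3242.34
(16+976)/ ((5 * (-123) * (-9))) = 992/ 5535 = 0.18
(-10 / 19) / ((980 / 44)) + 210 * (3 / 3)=195488 / 931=209.98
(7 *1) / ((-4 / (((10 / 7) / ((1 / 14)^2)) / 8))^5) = -367653125 / 1024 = -359036.25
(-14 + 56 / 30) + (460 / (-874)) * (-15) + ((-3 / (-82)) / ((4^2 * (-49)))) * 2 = -38830807 / 9161040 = -4.24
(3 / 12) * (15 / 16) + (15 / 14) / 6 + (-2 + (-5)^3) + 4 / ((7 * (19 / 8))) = -1075461 / 8512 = -126.35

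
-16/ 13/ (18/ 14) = -112/ 117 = -0.96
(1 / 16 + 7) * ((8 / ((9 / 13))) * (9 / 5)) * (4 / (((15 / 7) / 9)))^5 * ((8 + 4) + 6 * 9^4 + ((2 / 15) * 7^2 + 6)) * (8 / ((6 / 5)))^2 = 1075542482270011392 / 3125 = 344173594326403.65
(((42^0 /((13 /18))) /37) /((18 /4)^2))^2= 64 /18740241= 0.00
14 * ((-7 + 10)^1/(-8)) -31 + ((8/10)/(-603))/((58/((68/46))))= -291595997/8044020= -36.25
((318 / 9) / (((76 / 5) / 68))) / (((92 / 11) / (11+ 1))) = 99110 / 437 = 226.80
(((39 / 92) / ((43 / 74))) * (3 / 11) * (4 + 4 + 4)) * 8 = 19.10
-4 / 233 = -0.02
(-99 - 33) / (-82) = 66 / 41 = 1.61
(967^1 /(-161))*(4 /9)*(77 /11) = -3868 /207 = -18.69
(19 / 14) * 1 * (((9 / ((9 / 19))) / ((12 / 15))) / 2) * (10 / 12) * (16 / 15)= 1805 / 126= 14.33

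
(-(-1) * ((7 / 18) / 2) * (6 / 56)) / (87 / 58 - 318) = -1 / 15192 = -0.00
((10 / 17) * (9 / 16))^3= 91125 / 2515456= 0.04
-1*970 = -970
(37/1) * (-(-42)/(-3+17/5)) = 3885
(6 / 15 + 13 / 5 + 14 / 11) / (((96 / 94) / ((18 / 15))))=2209 / 440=5.02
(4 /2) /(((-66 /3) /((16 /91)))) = -16 /1001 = -0.02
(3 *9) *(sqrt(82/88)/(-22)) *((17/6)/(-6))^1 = 51 *sqrt(451)/1936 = 0.56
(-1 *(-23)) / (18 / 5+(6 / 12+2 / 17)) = 3910 / 717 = 5.45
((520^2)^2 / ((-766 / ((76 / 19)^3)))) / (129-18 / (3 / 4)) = -58180209.37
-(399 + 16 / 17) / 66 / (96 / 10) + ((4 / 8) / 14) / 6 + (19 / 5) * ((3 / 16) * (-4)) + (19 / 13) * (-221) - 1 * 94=-792579061 / 1884960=-420.48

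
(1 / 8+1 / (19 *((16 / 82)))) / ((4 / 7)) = 105 / 152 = 0.69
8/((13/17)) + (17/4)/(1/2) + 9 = 727/26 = 27.96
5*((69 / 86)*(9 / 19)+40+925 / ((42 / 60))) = 77881835 / 11438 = 6809.04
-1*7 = -7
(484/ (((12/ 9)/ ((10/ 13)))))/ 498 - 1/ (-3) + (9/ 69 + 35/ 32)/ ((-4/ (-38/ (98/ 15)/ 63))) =1004898351/ 1089565568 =0.92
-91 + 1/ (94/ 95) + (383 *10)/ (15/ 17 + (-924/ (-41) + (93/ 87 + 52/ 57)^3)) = 151319233420250983/ 4615811454908062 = 32.78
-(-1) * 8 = 8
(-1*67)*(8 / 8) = -67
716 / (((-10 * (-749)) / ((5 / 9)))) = 358 / 6741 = 0.05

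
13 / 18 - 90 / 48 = -83 / 72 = -1.15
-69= -69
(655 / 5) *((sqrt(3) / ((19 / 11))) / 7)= 1441 *sqrt(3) / 133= 18.77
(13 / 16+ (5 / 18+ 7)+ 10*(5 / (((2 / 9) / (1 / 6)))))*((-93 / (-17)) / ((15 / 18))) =299.29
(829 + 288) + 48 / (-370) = 206621 / 185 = 1116.87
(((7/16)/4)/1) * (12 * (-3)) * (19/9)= -133/16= -8.31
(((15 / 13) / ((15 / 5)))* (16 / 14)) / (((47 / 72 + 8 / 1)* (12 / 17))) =4080 / 56693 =0.07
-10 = -10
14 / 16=7 / 8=0.88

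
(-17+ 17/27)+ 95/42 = -5333/378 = -14.11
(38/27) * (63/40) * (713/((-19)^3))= -4991/21660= -0.23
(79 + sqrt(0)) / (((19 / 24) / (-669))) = -66759.16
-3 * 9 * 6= -162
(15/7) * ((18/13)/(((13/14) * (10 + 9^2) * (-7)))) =-0.01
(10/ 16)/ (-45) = -1/ 72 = -0.01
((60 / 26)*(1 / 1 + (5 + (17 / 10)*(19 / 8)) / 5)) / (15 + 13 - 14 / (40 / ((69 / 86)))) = 144867 / 619801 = 0.23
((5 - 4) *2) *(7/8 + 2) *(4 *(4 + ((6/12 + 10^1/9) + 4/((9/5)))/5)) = 3289/30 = 109.63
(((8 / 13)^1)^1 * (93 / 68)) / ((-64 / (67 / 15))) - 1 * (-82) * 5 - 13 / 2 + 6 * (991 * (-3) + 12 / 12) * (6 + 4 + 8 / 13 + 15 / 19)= -136362015703 / 671840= -202967.99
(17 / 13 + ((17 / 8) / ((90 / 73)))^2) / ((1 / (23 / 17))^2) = 897241661 / 114566400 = 7.83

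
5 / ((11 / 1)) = 5 / 11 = 0.45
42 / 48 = 7 / 8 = 0.88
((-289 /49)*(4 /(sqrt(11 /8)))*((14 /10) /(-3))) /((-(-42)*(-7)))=-1156*sqrt(22) /169785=-0.03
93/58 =1.60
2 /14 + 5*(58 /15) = 409 /21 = 19.48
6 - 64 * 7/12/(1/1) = -94/3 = -31.33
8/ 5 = 1.60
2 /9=0.22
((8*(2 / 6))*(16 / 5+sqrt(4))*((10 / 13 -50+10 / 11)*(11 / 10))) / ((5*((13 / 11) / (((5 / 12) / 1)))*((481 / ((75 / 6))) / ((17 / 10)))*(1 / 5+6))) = -646085 / 1744587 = -0.37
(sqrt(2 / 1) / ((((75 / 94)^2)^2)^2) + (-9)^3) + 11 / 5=-3634 / 5 + 6095689385410816 * sqrt(2) / 1001129150390625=-718.19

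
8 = 8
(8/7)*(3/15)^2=8/175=0.05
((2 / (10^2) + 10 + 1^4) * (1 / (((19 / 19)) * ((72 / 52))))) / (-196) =-7163 / 176400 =-0.04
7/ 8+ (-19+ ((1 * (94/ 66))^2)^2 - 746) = -7210497625/ 9487368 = -760.01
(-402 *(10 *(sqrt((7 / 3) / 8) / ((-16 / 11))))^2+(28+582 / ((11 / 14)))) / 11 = -13441239 / 30976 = -433.92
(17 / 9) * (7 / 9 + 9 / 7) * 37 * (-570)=-15536300 / 189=-82202.65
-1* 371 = -371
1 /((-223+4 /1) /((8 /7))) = -8 /1533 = -0.01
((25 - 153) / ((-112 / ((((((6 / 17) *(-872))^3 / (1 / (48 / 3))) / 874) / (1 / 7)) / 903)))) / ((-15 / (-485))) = -98789867913216 / 646241281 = -152868.40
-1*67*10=-670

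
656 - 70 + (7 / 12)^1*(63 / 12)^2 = 38533 / 64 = 602.08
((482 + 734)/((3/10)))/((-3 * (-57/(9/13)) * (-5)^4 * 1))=128/4875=0.03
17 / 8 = 2.12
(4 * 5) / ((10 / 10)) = 20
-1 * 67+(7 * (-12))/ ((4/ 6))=-193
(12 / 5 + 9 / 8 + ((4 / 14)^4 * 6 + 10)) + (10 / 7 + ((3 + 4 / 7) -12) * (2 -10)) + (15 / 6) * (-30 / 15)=7435621 / 96040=77.42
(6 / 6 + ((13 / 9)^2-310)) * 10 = -248600 / 81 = -3069.14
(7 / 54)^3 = 343 / 157464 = 0.00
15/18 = 5/6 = 0.83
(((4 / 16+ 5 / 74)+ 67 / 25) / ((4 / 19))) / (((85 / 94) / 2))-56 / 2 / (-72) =90239117 / 2830500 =31.88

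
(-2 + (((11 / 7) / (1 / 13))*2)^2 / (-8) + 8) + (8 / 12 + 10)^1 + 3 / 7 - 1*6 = -58085 / 294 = -197.57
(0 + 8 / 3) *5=40 / 3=13.33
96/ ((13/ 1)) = 96/ 13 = 7.38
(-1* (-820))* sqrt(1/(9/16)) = 3280/3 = 1093.33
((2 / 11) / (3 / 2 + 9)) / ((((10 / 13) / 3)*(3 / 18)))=156 / 385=0.41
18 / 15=6 / 5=1.20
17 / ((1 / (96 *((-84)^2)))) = 11515392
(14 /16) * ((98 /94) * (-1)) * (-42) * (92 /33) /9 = 55223 /4653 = 11.87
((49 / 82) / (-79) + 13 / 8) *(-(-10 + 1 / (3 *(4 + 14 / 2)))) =13788719 / 855096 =16.13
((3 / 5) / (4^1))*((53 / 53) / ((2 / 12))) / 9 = 1 / 10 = 0.10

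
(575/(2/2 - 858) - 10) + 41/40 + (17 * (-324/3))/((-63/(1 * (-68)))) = -477846801/239960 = -1991.36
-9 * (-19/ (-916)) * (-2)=0.37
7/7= 1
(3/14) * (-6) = -9/7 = -1.29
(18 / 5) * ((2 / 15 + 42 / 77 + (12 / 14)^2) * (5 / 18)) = 11428 / 8085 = 1.41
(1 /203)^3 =1 /8365427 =0.00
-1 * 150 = -150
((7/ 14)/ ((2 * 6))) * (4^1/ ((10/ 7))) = 7/ 60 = 0.12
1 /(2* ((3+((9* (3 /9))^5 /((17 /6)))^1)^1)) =0.01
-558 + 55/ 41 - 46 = -24709/ 41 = -602.66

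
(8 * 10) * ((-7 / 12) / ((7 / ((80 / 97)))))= -1600 / 291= -5.50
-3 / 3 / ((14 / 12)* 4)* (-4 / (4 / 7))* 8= 12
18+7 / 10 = 187 / 10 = 18.70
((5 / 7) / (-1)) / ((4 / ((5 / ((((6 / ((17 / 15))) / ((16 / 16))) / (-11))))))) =1.86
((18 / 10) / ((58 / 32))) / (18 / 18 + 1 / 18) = 2592 / 2755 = 0.94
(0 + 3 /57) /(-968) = -1 /18392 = -0.00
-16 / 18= -8 / 9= -0.89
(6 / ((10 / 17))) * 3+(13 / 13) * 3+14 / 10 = 35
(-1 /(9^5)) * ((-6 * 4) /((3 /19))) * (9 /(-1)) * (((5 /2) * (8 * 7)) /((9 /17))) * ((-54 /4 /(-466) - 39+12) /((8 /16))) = 168399280 /509571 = 330.47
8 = 8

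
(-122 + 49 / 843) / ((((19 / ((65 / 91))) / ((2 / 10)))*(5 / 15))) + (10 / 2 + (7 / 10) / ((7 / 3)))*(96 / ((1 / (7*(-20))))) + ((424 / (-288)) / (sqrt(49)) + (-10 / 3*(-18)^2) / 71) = -6806200340045 / 95525388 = -71250.17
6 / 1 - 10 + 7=3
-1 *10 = -10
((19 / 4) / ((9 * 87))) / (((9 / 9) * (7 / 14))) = 19 / 1566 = 0.01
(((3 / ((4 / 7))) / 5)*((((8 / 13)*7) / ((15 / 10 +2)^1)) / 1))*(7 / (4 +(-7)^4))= 588 / 156325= 0.00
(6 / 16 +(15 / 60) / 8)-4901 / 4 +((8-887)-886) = -95675 / 32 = -2989.84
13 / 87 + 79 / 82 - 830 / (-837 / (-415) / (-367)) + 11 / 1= 300634579927 / 1990386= 151043.36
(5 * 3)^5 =759375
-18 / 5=-3.60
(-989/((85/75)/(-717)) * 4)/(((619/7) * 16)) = 74456865/42092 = 1768.91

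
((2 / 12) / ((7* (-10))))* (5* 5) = -5 / 84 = -0.06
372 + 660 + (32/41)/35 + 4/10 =1481526/1435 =1032.42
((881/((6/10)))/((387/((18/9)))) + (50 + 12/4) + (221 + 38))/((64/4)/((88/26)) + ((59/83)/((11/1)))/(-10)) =3387613460/50040261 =67.70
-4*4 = -16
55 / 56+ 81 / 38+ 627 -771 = -149903 / 1064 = -140.89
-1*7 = -7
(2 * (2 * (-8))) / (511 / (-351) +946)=-11232 / 331535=-0.03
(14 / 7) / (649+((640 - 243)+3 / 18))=12 / 6277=0.00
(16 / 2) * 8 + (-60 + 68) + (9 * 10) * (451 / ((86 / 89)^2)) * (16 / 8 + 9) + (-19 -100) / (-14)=884310667 / 1849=478264.29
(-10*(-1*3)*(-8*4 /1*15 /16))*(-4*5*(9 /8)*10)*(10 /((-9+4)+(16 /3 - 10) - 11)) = -3037500 /31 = -97983.87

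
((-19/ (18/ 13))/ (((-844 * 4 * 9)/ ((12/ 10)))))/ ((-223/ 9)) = -247/ 11292720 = -0.00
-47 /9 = -5.22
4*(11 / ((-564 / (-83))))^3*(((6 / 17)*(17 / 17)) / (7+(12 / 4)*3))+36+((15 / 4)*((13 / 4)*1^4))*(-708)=-17470616581871 / 2033269632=-8592.38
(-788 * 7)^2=30426256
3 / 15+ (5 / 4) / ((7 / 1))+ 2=2.38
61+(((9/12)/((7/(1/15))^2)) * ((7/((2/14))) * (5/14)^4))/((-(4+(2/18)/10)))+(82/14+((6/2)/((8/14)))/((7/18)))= 2228813625/27736352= 80.36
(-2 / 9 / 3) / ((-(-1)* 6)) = -0.01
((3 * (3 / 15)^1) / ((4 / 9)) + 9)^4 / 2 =1836036801 / 320000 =5737.62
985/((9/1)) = 985/9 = 109.44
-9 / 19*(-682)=323.05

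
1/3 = 0.33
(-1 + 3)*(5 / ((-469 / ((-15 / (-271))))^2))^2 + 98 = 25573761465012233788148 / 260956749642981951601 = 98.00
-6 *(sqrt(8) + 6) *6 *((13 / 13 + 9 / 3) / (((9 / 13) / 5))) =-6240-2080 *sqrt(2) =-9181.56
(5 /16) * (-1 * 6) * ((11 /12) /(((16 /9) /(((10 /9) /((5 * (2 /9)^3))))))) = -40095 /2048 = -19.58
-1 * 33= -33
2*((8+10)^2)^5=7140934453248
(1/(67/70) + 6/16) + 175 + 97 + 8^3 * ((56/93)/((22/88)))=75102197/49848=1506.62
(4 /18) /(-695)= -2 /6255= -0.00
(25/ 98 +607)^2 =3541559121/ 9604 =368758.76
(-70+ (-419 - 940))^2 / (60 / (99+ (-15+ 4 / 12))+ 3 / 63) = 10849363833 / 4033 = 2690147.24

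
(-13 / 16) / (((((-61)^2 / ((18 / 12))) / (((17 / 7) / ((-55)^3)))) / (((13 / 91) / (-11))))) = -663 / 10677915556000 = -0.00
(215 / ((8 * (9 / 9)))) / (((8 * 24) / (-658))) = -70735 / 768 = -92.10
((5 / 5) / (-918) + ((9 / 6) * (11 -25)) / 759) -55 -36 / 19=-56.92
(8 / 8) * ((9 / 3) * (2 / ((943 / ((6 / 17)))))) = 36 / 16031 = 0.00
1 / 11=0.09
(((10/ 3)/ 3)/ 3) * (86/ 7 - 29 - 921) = -21880/ 63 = -347.30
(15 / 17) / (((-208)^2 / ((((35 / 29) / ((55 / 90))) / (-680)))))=-945 / 15954205696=-0.00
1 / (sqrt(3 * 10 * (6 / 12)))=0.26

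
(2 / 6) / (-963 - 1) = -1 / 2892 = -0.00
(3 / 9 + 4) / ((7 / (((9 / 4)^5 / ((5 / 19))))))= 4861701 / 35840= 135.65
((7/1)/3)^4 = 2401/81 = 29.64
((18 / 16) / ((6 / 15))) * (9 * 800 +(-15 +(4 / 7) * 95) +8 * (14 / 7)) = 2285415 / 112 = 20405.49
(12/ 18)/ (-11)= -2/ 33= -0.06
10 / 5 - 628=-626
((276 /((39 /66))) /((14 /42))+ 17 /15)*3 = 273461 /65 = 4207.09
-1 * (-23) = 23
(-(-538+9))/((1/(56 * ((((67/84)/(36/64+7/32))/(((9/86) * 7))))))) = 195078272/4725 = 41286.41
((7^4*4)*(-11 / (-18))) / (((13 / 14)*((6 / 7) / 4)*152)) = 194.05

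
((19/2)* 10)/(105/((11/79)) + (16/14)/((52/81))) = 95095/756627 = 0.13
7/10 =0.70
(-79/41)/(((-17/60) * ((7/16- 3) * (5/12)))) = -182016/28577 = -6.37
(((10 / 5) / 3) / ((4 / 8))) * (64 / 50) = 128 / 75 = 1.71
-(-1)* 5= 5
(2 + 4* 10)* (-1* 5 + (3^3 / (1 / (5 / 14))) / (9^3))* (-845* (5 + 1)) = 3185650 / 3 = 1061883.33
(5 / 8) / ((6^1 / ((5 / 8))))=25 / 384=0.07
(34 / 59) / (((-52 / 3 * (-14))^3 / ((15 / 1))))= 6885 / 11381936384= 0.00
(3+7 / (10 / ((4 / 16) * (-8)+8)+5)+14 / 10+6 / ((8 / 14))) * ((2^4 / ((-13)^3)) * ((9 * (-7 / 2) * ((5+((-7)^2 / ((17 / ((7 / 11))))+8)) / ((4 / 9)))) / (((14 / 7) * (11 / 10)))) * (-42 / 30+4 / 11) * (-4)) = 5199868548 / 22596145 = 230.12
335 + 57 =392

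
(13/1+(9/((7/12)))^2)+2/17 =251.16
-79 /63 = -1.25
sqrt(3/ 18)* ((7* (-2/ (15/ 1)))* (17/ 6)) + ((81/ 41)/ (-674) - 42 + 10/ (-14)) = -8263133/ 193438 - 119* sqrt(6)/ 270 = -43.80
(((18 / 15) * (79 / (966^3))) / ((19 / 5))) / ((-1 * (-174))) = 79 / 496687211496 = 0.00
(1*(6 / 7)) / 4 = 3 / 14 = 0.21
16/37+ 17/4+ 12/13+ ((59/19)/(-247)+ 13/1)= 12913985/694564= 18.59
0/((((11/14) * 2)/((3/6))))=0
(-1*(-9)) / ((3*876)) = 1 / 292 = 0.00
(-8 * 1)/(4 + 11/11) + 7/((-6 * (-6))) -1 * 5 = -1153/180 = -6.41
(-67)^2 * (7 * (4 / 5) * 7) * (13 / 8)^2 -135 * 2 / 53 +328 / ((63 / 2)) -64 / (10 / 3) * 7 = 124087532363 / 267120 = 464538.53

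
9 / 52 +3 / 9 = 79 / 156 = 0.51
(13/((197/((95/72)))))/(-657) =-1235/9318888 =-0.00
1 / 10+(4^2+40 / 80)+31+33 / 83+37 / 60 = 242099 / 4980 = 48.61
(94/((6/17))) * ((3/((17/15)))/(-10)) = -141/2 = -70.50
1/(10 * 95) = 1/950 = 0.00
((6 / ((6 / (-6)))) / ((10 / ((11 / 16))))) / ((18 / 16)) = -11 / 30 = -0.37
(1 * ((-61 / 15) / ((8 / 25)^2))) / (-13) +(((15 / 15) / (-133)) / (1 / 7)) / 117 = 434561 / 142272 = 3.05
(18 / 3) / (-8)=-3 / 4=-0.75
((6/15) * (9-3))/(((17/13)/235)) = 7332/17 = 431.29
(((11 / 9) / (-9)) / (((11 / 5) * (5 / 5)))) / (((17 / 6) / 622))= -13.55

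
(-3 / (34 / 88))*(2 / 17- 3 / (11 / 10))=5856 / 289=20.26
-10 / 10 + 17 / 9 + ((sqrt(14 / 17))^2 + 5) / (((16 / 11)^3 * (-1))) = -628865 / 626688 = -1.00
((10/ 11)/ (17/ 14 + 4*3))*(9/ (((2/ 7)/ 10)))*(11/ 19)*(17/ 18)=8330/ 703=11.85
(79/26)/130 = 79/3380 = 0.02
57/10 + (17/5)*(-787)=-26701/10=-2670.10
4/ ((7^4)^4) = 4/ 33232930569601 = 0.00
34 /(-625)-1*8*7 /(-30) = 3398 /1875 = 1.81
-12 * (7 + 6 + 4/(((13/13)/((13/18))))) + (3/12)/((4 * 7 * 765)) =-16336319/85680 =-190.67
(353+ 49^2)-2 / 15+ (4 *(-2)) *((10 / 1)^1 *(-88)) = 146908 / 15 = 9793.87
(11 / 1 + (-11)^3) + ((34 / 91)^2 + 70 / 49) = -10917934 / 8281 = -1318.43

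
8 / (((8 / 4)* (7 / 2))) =8 / 7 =1.14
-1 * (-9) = 9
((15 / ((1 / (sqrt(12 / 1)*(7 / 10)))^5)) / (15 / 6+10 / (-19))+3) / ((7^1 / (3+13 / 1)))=48 / 7+13138272*sqrt(3) / 15625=1463.25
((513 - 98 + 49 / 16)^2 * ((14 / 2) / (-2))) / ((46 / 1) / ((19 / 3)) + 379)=-5950781893 / 3757568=-1583.68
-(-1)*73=73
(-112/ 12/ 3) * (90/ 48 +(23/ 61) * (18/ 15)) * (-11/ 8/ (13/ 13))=48587/ 4880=9.96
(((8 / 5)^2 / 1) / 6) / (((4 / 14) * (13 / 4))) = 448 / 975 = 0.46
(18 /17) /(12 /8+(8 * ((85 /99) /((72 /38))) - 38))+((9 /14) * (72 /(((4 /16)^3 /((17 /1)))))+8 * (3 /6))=7165270192 /142273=50362.82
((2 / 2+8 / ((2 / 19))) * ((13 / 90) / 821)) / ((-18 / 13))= -13013 / 1330020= -0.01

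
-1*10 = -10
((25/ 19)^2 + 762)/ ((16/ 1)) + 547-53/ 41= 140536211/ 236816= 593.44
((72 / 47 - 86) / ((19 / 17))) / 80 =-6749 / 7144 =-0.94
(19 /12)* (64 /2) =152 /3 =50.67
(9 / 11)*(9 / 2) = 81 / 22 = 3.68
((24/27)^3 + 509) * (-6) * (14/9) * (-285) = 988384180/729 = 1355808.20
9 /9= 1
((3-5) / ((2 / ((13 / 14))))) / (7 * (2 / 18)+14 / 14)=-117 / 224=-0.52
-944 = -944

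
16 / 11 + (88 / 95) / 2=2004 / 1045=1.92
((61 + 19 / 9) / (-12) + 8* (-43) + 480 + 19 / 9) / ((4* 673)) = 3587 / 72684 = 0.05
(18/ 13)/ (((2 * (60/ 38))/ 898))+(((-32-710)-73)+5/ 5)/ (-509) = 13079747/ 33085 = 395.34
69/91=0.76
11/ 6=1.83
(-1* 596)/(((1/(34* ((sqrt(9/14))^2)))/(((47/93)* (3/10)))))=-1975.04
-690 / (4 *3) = -115 / 2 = -57.50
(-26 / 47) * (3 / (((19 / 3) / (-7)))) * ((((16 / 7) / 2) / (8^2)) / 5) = 117 / 17860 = 0.01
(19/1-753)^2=538756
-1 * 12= -12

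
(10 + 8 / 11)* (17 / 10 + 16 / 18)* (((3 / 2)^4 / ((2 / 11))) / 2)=123723 / 320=386.63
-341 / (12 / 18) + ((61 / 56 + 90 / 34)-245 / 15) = -524.10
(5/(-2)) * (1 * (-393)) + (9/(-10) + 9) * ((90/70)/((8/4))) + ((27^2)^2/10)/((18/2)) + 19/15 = 2895427/420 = 6893.87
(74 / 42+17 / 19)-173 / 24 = -4843 / 1064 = -4.55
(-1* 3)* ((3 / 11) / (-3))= 3 / 11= 0.27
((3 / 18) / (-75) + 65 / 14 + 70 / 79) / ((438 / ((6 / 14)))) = 687661 / 127162350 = 0.01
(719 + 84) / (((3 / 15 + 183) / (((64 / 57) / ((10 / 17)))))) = 109208 / 13053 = 8.37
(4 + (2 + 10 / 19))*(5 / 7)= 4.66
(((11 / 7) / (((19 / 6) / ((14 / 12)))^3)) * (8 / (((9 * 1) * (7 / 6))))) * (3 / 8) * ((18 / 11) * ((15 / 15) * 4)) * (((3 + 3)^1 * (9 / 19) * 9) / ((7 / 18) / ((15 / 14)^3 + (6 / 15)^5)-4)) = -5861029033692 / 5747743978031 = -1.02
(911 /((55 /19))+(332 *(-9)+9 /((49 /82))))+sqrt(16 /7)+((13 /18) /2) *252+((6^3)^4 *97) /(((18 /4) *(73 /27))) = 17354618250.06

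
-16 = -16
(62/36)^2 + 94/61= 89077/19764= 4.51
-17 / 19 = -0.89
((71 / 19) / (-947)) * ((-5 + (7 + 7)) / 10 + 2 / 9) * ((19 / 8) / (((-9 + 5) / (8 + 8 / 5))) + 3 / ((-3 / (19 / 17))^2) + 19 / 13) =0.02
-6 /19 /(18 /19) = -1 /3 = -0.33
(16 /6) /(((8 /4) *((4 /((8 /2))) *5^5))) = 4 /9375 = 0.00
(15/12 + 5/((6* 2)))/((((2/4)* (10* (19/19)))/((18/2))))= 3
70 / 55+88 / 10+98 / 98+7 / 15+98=18074 / 165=109.54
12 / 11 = 1.09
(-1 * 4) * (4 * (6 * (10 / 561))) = -320 / 187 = -1.71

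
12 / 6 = 2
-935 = -935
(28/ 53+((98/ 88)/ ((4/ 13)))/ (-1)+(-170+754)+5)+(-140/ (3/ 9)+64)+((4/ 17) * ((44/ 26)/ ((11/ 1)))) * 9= 474626227/ 2061488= 230.23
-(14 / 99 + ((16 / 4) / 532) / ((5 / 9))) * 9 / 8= -10201 / 58520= -0.17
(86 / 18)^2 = 1849 / 81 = 22.83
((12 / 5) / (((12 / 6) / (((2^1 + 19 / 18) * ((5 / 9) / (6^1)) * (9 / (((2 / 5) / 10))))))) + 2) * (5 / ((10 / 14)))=9877 / 18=548.72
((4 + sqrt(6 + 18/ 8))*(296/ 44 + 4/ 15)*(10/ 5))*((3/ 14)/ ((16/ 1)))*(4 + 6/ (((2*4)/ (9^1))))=24811*sqrt(33)/ 24640 + 24811/ 3080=13.84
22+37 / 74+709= 1463 / 2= 731.50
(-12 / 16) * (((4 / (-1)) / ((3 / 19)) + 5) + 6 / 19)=1141 / 76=15.01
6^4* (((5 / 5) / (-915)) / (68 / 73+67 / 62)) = -1955232 / 2777635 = -0.70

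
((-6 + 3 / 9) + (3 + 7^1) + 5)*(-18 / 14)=-12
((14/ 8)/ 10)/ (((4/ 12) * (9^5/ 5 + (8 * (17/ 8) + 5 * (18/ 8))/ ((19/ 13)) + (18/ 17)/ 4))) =6783/ 152835766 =0.00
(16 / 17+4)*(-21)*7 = -726.35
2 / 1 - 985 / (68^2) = 8263 / 4624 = 1.79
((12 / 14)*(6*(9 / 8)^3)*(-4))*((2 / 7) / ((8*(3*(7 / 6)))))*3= -19683 / 21952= -0.90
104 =104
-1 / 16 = -0.06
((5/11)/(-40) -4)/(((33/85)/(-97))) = 2910485/2904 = 1002.23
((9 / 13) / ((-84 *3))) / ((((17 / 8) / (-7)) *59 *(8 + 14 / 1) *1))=0.00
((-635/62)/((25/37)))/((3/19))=-96.00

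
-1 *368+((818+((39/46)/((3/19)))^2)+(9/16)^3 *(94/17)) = 8837096263/18417664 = 479.82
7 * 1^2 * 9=63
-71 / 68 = -1.04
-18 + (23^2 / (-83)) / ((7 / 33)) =-48.05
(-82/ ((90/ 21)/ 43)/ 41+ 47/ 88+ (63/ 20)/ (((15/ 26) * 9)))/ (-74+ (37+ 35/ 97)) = 4038789/ 7818800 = 0.52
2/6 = 1/3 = 0.33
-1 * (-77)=77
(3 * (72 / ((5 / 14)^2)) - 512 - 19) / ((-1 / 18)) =-523098 / 25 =-20923.92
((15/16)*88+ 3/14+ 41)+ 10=936/7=133.71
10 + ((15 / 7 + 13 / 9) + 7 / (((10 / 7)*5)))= 45887 / 3150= 14.57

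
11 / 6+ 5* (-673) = -20179 / 6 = -3363.17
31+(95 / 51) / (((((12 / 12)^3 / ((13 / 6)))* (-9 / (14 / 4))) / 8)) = 25397 / 1377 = 18.44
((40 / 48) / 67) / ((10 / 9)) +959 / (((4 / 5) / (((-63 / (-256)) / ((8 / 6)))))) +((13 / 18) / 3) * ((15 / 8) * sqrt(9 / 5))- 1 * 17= 13 * sqrt(5) / 48 +56056813 / 274432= 204.87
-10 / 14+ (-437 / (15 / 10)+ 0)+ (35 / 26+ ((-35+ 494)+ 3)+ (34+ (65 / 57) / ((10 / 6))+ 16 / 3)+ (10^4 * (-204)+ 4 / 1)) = -7053575437 / 3458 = -2039784.68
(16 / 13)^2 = 256 / 169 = 1.51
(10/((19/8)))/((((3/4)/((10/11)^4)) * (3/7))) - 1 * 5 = 9881945/2503611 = 3.95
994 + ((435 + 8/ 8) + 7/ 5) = 7157/ 5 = 1431.40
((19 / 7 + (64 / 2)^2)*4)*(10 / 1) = 287480 / 7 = 41068.57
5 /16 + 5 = 85 /16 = 5.31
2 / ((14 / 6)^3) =0.16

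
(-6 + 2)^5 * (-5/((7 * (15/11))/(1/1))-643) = 13838336/21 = 658968.38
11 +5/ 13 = 148/ 13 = 11.38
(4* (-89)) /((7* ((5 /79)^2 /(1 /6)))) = -1110898 /525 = -2116.00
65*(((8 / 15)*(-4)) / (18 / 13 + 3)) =-5408 / 171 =-31.63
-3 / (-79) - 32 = -2525 / 79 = -31.96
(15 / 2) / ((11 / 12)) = 90 / 11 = 8.18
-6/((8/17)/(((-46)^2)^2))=-57087564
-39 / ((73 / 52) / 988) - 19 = -2005051 / 73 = -27466.45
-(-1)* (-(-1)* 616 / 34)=308 / 17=18.12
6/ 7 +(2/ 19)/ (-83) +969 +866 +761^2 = 6413182732/ 11039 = 580956.86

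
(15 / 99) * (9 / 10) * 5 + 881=19397 / 22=881.68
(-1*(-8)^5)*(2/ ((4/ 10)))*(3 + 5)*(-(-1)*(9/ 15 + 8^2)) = 84672512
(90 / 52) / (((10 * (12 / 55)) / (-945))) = -155925 / 208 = -749.64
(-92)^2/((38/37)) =156584/19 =8241.26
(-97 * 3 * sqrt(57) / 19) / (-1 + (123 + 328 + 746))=-291 * sqrt(57) / 22724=-0.10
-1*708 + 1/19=-707.95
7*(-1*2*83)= -1162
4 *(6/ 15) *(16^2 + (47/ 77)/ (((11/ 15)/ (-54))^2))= 265774816/ 46585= 5705.16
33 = 33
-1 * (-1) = 1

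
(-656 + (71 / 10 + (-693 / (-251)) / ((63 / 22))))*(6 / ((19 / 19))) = -3887.62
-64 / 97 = -0.66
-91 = -91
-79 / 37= -2.14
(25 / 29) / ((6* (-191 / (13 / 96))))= -325 / 3190464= -0.00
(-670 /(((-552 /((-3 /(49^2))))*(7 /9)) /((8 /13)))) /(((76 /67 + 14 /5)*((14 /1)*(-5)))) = 202005 /46363353218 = 0.00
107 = 107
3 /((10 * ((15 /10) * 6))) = 1 /30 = 0.03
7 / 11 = 0.64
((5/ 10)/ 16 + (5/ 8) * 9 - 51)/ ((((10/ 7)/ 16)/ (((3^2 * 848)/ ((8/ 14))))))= -33914223/ 5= -6782844.60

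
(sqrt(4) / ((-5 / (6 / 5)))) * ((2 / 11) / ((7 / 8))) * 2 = -0.20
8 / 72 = 0.11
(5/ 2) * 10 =25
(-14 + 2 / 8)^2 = 3025 / 16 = 189.06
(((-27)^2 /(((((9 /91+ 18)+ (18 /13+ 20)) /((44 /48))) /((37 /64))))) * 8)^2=80999838000081 /13219480576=6127.31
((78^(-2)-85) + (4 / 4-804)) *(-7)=37818137 / 6084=6216.00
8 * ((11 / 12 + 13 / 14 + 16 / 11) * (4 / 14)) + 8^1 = 25132 / 1617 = 15.54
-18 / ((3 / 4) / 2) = -48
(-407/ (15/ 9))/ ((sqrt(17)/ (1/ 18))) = -407 * sqrt(17)/ 510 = -3.29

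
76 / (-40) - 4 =-59 / 10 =-5.90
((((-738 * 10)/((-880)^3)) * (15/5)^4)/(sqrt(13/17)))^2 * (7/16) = 106308926199/241490125127680000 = 0.00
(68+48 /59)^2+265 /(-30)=98717107 /20886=4726.47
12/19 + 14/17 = 1.46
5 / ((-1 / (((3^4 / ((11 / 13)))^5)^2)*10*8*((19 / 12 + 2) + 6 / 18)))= -5028112273770805387018895529147 / 4876235824988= -1031146247686488612.76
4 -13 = -9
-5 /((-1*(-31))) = -5 /31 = -0.16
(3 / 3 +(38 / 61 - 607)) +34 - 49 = -620.38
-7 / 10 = -0.70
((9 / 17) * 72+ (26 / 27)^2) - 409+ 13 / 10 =-45687421 / 123930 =-368.66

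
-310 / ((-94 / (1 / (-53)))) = -155 / 2491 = -0.06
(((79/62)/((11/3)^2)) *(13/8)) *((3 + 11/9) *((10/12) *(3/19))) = 5135/60016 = 0.09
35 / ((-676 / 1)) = -35 / 676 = -0.05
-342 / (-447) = 114 / 149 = 0.77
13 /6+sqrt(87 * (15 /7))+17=3 * sqrt(1015) /7+115 /6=32.82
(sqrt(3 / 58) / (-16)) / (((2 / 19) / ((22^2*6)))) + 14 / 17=14 / 17 - 6897*sqrt(174) / 232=-391.32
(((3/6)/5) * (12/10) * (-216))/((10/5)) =-324/25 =-12.96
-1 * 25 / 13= -25 / 13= -1.92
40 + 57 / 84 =1139 / 28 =40.68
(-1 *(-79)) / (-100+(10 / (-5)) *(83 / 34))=-0.75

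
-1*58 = -58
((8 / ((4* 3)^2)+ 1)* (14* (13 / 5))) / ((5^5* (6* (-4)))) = -1729 / 3375000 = -0.00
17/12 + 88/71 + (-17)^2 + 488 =664267/852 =779.66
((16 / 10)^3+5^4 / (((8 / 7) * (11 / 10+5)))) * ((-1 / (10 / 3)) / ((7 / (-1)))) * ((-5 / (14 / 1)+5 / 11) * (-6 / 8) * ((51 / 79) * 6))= -11811780693 / 10389764000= -1.14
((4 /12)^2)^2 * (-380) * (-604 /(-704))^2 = -2166095 /627264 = -3.45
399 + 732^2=536223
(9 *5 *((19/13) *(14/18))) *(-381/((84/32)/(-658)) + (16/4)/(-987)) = 8954932180/1833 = 4885396.72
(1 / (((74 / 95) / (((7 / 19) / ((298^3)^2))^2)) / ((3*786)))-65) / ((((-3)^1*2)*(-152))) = -22411134941837616823738956265981865 / 314445462568552408357691201766752256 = -0.07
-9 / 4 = -2.25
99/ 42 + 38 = 565/ 14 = 40.36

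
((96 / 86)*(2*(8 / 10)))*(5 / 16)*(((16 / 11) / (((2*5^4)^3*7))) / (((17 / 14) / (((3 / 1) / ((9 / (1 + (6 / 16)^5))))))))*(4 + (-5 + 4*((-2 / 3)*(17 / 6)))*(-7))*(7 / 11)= 17372789 / 18092250000000000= 0.00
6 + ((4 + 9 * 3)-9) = 28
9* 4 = 36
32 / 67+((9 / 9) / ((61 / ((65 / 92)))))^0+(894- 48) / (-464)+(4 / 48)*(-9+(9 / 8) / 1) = -62295 / 62176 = -1.00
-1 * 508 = -508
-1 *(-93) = 93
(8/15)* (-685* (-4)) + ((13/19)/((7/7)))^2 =1461.80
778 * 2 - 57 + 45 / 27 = 4502 / 3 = 1500.67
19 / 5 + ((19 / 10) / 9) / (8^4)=1400851 / 368640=3.80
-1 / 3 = -0.33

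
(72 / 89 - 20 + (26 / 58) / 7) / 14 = -345567 / 252938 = -1.37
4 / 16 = 0.25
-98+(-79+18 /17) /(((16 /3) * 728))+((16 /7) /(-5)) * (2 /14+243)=-1449672821 /6930560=-209.17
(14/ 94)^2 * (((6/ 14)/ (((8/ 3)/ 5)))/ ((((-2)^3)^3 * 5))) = -63/ 9048064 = -0.00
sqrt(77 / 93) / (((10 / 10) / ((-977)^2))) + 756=756 + 954529 * sqrt(7161) / 93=869302.38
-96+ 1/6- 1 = -581/6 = -96.83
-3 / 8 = -0.38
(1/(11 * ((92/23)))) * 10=5/22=0.23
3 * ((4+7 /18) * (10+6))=632 /3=210.67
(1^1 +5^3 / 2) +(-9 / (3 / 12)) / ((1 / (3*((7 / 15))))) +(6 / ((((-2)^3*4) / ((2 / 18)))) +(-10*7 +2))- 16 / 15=-4479 / 80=-55.99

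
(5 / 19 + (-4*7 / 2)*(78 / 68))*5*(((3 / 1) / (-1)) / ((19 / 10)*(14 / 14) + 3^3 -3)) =765300 / 83657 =9.15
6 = 6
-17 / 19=-0.89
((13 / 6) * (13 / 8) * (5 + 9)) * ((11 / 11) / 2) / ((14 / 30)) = 845 / 16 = 52.81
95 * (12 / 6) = 190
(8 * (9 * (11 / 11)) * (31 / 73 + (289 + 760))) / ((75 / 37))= 68027904 / 1825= 37275.56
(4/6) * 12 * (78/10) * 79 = 24648/5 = 4929.60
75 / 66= 25 / 22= 1.14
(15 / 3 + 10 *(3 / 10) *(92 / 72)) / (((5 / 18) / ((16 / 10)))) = 50.88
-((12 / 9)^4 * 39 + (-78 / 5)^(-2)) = -2249803 / 18252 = -123.26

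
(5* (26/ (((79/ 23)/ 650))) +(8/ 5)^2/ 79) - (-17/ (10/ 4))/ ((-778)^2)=14704637550803/ 597717950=24601.30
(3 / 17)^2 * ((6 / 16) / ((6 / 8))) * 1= 9 / 578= 0.02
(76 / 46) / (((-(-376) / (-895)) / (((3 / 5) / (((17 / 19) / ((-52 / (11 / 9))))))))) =22681269 / 202147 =112.20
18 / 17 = 1.06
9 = 9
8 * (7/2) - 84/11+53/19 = 4839/209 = 23.15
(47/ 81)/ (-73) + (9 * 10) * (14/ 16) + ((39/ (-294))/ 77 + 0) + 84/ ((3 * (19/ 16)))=173486519795/ 1695540924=102.32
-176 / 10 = -88 / 5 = -17.60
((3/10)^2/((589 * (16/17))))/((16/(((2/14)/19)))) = 153/2005427200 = 0.00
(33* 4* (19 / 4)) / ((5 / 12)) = 1504.80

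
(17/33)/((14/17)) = 289/462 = 0.63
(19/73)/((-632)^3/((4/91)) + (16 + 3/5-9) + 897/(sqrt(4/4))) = -95/2096164839101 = -0.00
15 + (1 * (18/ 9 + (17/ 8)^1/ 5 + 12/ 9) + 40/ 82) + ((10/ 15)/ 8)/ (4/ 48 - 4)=4445557/ 231240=19.22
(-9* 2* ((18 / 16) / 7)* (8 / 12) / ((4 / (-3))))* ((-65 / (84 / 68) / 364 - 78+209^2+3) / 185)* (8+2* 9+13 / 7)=26999175879 / 2842784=9497.44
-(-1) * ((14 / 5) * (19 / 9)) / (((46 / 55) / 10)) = 14630 / 207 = 70.68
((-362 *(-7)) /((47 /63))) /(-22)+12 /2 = -76719 /517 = -148.39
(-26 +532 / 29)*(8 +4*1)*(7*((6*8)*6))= -185193.93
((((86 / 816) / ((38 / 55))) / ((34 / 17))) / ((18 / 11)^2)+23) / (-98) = -0.23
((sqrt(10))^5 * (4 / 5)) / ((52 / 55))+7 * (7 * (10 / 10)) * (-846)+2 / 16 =-331631 / 8+1100 * sqrt(10) / 13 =-41186.30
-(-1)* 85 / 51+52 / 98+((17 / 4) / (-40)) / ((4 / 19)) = 159239 / 94080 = 1.69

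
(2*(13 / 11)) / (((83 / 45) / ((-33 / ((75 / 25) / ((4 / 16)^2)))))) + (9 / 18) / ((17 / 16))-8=-94937 / 11288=-8.41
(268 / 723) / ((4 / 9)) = 201 / 241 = 0.83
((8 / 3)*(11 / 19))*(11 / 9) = 968 / 513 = 1.89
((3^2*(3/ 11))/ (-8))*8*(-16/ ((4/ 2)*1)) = 216/ 11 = 19.64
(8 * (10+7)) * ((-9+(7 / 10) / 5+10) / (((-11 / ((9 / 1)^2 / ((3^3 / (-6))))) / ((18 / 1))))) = 1255824 / 275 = 4566.63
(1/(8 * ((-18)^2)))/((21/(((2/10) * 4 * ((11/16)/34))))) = 11/37013760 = 0.00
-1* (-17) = 17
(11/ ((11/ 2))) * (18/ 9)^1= 4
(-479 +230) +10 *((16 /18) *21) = -62.33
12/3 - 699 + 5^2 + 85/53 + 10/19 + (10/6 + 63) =-1822277/3021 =-603.20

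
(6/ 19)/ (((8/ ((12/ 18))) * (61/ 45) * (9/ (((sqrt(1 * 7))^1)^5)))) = 0.28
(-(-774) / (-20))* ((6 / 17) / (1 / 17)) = -1161 / 5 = -232.20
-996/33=-332/11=-30.18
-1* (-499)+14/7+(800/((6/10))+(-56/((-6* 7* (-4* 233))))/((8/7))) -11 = 3398691/1864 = 1823.33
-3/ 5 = -0.60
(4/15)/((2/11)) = 22/15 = 1.47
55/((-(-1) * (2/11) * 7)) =605/14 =43.21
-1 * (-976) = 976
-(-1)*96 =96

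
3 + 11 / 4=23 / 4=5.75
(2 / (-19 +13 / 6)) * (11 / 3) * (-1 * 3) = 132 / 101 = 1.31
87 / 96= 29 / 32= 0.91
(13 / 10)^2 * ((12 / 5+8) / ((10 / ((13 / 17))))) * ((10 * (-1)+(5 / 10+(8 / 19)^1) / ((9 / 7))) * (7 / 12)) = -25390729 / 3488400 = -7.28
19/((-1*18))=-19/18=-1.06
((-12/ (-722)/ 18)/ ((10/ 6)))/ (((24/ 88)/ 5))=11/ 1083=0.01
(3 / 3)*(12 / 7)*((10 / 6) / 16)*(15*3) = 225 / 28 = 8.04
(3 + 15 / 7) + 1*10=106 / 7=15.14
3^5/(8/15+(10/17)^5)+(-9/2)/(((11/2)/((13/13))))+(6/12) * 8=57379226375/141447416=405.66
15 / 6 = 5 / 2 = 2.50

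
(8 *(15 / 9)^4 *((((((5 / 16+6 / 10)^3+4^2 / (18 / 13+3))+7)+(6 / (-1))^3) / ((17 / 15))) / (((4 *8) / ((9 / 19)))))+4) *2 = -145649900887 / 452468736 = -321.90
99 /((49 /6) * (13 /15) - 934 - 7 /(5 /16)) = -8910 /85439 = -0.10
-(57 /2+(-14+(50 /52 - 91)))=982 /13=75.54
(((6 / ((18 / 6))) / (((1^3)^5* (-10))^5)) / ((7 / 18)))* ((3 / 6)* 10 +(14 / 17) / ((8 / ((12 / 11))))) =-2151 / 8181250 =-0.00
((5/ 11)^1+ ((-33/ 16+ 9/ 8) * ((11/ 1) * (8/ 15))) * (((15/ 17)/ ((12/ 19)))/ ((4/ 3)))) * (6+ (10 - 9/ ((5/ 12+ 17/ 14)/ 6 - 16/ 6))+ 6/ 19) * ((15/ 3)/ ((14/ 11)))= -36557862025/ 87328864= -418.62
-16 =-16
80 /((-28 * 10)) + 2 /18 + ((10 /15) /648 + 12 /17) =61571 /115668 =0.53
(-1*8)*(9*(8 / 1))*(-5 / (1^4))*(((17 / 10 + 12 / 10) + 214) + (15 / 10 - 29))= 545472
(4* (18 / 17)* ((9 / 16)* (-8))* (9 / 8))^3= -387420489 / 39304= -9857.02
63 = 63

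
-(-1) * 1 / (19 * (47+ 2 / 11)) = 11 / 9861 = 0.00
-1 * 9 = -9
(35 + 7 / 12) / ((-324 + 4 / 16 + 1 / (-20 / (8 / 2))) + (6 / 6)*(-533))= -2135 / 51417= -0.04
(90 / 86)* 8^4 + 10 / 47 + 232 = 9132342 / 2021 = 4518.72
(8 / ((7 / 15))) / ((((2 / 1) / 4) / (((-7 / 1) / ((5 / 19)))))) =-912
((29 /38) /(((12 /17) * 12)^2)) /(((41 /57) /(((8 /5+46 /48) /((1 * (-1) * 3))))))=-2572967 /204042240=-0.01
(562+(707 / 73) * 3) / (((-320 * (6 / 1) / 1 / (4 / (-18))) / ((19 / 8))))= 819793 / 5045760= 0.16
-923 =-923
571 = 571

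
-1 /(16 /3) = -3 /16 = -0.19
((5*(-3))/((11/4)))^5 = -777600000/161051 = -4828.28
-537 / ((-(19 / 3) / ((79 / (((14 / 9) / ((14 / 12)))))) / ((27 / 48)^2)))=30926367 / 19456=1589.55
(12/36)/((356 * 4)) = 1/4272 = 0.00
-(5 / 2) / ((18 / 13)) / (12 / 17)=-1105 / 432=-2.56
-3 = -3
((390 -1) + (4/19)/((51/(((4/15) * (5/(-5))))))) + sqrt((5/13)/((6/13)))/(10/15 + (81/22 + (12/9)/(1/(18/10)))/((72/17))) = 440 * sqrt(30)/5551 + 5654099/14535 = 389.43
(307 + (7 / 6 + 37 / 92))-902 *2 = -412739 / 276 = -1495.43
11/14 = 0.79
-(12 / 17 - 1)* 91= 455 / 17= 26.76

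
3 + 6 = 9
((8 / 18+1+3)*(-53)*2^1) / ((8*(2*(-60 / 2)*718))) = 53 / 38772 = 0.00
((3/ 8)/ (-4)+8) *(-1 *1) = -253/ 32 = -7.91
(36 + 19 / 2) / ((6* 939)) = 91 / 11268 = 0.01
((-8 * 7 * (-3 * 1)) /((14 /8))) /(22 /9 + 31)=864 /301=2.87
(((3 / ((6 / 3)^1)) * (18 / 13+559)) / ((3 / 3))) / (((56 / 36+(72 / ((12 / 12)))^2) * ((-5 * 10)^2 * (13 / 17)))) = 668763 / 7887230000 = 0.00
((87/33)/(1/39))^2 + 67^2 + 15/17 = 30981425/2057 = 15061.46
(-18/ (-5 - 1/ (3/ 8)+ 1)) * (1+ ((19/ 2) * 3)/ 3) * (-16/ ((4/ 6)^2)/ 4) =-5103/ 20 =-255.15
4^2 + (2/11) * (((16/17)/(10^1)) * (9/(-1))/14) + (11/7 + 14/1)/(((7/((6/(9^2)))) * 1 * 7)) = 138653134/8659035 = 16.01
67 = 67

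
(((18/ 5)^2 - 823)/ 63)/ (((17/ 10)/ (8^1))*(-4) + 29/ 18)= -11572/ 685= -16.89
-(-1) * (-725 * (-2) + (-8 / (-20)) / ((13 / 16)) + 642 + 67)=140367 / 65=2159.49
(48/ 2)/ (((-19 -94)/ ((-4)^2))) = -384/ 113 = -3.40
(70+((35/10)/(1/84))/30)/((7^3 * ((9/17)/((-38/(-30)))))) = 6137/11025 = 0.56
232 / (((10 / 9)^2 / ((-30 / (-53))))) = 28188 / 265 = 106.37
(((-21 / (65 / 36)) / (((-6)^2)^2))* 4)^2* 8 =392 / 38025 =0.01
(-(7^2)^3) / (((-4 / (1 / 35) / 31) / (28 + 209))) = 123481029 / 20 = 6174051.45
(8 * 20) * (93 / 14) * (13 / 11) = 96720 / 77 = 1256.10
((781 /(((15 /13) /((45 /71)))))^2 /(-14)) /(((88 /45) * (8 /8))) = -752895 /112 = -6722.28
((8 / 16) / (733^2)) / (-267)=-1 / 286912326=-0.00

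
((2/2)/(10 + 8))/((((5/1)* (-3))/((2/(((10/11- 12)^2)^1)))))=-121/2009340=-0.00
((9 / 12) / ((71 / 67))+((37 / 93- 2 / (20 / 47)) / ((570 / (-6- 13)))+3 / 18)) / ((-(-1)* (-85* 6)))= -504049 / 252564750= -0.00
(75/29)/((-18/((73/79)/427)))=-0.00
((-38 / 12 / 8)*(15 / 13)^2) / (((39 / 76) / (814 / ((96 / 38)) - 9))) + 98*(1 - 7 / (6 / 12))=-336542813 / 210912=-1595.66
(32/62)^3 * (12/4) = 12288/29791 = 0.41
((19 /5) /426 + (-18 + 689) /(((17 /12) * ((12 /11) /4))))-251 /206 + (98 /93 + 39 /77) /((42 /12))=18030185913321 /10386397945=1735.94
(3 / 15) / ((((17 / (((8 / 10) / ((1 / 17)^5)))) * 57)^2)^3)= 1390381757704650361419792863727616 / 2679409941328125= 518913413083579321.45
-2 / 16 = -0.12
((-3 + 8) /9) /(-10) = -1 /18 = -0.06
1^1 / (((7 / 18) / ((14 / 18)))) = 2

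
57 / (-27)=-19 / 9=-2.11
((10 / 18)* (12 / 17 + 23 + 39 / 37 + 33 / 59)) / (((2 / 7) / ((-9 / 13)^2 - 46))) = -252998190865 / 112891662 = -2241.07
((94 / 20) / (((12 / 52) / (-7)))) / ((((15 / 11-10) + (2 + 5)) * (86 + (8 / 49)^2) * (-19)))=-112959847 / 2119203000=-0.05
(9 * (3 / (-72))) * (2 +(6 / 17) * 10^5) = -900051 / 68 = -13236.04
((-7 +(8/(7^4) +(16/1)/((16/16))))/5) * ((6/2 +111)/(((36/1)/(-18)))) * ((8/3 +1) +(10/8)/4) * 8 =-78448093/24010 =-3267.31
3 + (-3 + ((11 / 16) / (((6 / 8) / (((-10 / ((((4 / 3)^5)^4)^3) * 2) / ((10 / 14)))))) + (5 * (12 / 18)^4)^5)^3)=82631780180430593335538046977383143065311346989710208081615697018922152170909501598822489361671422262444153375758207749708513749433201521 / 99557440342450616051782943707488818444788900846317027692340810233018249692546807911719974233564205050252939688191974474909016684207538176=0.83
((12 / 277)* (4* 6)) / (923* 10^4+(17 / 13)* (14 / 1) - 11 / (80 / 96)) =520 / 4616284499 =0.00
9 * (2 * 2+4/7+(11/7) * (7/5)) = 2133/35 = 60.94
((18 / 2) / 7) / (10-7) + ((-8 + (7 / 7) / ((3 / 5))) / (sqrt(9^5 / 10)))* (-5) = 95* sqrt(10) / 729 + 3 / 7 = 0.84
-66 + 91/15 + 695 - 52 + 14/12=17527/30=584.23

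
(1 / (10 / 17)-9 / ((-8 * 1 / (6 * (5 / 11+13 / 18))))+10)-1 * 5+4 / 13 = 85519 / 5720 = 14.95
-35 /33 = -1.06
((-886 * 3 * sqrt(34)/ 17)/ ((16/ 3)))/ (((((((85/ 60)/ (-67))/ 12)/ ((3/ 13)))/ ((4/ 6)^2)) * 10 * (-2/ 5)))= -1602774 * sqrt(34)/ 3757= -2487.54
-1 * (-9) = 9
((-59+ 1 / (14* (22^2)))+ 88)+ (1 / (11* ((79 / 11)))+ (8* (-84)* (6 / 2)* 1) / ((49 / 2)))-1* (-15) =-20487641 / 535304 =-38.27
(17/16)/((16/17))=289/256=1.13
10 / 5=2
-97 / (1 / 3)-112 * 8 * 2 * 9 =-16419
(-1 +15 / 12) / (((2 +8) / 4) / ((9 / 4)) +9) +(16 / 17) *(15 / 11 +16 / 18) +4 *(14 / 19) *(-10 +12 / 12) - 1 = -295431995 / 11639628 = -25.38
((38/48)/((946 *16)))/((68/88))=19/280704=0.00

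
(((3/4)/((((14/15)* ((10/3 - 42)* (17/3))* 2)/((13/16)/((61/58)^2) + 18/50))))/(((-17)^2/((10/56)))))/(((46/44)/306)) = -466569477/1285349852416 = -0.00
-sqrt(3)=-1.73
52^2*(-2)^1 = -5408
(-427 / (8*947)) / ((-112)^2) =-61 / 13576192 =-0.00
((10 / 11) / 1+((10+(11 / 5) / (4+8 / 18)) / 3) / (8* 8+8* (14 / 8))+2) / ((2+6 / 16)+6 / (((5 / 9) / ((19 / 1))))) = 0.01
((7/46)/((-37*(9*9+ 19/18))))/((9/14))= -14/179561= -0.00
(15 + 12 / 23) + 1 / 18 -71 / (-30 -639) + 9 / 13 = 19653923 / 1200186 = 16.38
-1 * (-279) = 279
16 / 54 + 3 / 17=217 / 459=0.47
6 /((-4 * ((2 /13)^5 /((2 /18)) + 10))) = -1113879 /7426436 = -0.15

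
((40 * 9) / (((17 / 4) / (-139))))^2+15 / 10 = 80128052067 / 578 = 138629847.87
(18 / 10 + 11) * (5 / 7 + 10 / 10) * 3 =2304 / 35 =65.83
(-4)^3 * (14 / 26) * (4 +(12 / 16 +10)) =-6608 / 13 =-508.31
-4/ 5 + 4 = 16/ 5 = 3.20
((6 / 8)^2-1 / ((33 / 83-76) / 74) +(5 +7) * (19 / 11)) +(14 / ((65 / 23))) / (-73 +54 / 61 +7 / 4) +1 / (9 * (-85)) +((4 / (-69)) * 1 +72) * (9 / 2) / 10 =15778762242671977 / 289143053456400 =54.57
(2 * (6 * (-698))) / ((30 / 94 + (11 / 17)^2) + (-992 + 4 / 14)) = 99549807 / 11777879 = 8.45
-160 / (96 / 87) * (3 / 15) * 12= -348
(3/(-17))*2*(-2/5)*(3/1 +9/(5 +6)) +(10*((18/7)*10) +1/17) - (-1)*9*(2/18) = 1693458/6545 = 258.74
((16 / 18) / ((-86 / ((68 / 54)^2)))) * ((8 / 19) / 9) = -36992 / 48243033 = -0.00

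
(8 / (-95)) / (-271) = 0.00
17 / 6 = 2.83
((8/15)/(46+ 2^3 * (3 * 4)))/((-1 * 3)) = -4/3195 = -0.00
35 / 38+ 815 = 31005 / 38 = 815.92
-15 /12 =-5 /4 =-1.25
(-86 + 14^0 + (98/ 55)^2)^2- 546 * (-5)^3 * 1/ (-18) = 79711576948/ 27451875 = 2903.68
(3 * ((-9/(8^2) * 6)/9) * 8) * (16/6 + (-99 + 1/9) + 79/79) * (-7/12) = -124.98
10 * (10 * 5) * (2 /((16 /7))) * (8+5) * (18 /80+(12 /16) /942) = 1612975 /1256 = 1284.22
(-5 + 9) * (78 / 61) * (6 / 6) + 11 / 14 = 5.90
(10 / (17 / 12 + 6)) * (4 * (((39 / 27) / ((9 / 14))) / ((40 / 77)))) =23.33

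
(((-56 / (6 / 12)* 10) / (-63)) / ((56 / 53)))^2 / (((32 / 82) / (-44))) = -126685900 / 3969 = -31918.85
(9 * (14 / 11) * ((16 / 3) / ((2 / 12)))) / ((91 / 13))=576 / 11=52.36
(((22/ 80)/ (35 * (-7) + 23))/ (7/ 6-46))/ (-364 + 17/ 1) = -11/ 138147640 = -0.00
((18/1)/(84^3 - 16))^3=729/26024860835075584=0.00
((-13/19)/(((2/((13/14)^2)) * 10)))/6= -2197/446880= -0.00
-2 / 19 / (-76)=1 / 722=0.00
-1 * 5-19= -24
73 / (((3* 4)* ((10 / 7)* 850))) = 511 / 102000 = 0.01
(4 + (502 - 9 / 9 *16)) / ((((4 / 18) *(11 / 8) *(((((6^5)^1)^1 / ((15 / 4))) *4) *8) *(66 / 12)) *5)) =245 / 278784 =0.00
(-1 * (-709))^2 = 502681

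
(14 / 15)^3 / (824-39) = 2744 / 2649375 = 0.00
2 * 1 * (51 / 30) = 17 / 5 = 3.40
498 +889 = 1387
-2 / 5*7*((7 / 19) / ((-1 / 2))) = 196 / 95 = 2.06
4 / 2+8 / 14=18 / 7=2.57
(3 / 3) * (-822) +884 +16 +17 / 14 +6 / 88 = 24419 / 308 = 79.28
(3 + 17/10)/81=47/810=0.06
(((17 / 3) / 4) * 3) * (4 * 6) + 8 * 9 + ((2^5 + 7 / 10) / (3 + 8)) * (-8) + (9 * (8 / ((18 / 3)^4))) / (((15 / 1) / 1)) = 446159 / 2970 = 150.22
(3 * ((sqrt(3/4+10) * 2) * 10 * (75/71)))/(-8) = -1125 * sqrt(43)/284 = -25.98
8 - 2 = 6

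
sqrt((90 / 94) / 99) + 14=14.10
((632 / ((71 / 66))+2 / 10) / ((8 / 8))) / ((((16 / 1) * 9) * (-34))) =-208631 / 1738080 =-0.12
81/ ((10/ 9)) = 729/ 10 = 72.90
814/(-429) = -74/39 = -1.90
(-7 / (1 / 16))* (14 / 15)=-1568 / 15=-104.53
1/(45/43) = 0.96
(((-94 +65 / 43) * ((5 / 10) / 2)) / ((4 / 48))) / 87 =-3977 / 1247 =-3.19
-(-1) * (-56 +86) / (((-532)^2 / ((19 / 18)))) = 0.00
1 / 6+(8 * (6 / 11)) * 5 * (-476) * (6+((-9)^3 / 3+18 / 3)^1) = 14394241 / 6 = 2399040.17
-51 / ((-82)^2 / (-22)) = 561 / 3362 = 0.17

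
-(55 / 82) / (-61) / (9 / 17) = 0.02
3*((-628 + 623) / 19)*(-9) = 135 / 19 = 7.11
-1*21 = -21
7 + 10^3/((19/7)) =375.42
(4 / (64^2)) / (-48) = -1 / 49152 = -0.00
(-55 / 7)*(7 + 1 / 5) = -396 / 7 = -56.57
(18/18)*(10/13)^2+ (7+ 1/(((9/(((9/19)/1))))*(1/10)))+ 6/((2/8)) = 103131/3211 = 32.12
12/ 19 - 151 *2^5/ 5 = -91748/ 95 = -965.77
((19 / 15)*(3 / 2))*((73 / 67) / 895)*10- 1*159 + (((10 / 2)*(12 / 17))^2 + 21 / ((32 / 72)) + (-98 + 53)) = -10000738523 / 69319540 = -144.27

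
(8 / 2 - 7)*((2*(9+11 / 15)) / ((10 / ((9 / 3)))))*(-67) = 29346 / 25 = 1173.84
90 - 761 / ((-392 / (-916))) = -165449 / 98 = -1688.26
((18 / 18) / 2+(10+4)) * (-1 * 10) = -145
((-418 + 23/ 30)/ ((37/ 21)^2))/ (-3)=613333/ 13690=44.80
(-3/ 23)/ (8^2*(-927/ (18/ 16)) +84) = 3/ 1210996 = 0.00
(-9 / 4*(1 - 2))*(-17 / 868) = -153 / 3472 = -0.04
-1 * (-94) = 94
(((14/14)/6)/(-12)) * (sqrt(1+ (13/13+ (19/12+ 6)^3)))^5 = -573089878729 * sqrt(2271081)/15479341056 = -55793.88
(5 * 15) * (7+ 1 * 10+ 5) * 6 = 9900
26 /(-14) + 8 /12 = -25 /21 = -1.19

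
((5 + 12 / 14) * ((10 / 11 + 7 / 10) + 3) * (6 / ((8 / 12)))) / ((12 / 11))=222.72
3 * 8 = 24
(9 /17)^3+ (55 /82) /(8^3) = 30876551 /206267392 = 0.15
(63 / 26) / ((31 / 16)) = 504 / 403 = 1.25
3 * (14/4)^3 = 1029/8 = 128.62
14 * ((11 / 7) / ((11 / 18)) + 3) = 78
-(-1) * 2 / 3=2 / 3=0.67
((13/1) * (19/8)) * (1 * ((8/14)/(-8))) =-247/112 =-2.21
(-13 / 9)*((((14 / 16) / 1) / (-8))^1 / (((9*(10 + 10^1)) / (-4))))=-91 / 25920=-0.00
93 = 93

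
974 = 974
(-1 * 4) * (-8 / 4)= 8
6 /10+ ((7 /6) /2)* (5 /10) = 0.89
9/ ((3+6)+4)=9/ 13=0.69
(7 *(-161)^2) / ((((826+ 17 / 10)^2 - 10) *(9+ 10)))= 0.01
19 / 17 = 1.12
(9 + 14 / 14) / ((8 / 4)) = 5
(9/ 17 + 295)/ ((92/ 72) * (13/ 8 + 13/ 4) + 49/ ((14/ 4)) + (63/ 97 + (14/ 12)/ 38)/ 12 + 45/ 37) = 24666594048/ 1794686719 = 13.74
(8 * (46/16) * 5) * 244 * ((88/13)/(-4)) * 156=-7407840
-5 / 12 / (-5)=1 / 12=0.08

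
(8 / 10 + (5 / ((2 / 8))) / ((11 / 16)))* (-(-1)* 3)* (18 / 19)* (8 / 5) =710208 / 5225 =135.92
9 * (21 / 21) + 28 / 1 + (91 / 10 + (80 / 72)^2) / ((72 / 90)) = 49.92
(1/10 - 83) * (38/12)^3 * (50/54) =-28430555/11664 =-2437.46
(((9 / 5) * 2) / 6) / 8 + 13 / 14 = 281 / 280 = 1.00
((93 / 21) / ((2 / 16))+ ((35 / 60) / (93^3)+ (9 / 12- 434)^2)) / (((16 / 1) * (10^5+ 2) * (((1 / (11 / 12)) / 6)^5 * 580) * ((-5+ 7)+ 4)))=8171666894860854407 / 48155513002550231040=0.17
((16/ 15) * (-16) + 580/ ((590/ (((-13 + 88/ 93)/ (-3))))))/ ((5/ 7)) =-128086/ 6975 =-18.36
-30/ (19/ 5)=-150/ 19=-7.89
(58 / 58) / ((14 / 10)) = 5 / 7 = 0.71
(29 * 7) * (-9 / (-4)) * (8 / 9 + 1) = 3451 / 4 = 862.75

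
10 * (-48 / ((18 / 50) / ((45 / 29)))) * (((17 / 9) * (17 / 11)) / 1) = -5780000 / 957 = -6039.71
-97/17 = -5.71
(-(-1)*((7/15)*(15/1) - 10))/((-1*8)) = 3/8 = 0.38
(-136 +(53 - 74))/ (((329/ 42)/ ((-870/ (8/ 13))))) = 2663505/ 94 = 28335.16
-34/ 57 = -0.60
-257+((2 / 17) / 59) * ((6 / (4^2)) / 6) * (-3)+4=-2030075 / 8024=-253.00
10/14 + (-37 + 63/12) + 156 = 3499/28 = 124.96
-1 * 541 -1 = -542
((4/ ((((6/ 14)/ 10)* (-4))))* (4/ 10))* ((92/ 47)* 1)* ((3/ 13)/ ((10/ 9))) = -11592/ 3055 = -3.79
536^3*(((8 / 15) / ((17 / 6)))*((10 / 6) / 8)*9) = 923943936 / 17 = 54349643.29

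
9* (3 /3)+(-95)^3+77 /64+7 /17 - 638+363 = -857639.39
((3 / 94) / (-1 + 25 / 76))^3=-54872 / 510082399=-0.00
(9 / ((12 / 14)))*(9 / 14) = 27 / 4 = 6.75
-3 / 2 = -1.50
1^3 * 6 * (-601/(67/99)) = -356994/67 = -5328.27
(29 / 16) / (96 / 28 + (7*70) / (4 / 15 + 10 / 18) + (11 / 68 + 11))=4403 / 1483140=0.00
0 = 0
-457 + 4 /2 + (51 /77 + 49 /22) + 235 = -33435 /154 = -217.11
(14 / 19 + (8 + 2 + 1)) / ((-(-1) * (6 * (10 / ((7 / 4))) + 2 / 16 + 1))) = 12488 / 37677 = 0.33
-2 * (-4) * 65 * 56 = 29120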